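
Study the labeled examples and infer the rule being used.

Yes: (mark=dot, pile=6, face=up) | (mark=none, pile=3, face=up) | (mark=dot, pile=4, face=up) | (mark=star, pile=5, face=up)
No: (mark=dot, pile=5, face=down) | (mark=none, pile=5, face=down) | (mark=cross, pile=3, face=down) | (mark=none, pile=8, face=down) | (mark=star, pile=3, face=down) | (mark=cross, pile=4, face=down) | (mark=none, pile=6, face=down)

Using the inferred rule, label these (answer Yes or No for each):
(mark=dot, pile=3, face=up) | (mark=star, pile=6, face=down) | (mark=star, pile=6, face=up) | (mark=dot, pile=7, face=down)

Yes, No, Yes, No

The rule appears to be: face is up.
(mark=dot, pile=3, face=up): face is up, checks out → Yes.
(mark=star, pile=6, face=down): face is down, does not satisfy this → No.
(mark=star, pile=6, face=up): face is up, checks out → Yes.
(mark=dot, pile=7, face=down): face is down, does not satisfy this → No.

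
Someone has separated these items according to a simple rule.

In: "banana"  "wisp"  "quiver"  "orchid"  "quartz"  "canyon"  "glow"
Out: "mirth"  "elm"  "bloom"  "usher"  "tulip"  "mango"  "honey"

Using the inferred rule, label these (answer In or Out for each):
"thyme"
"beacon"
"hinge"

Out, In, Out

One predicate separates the groups cleanly: even length.
Out: "thyme", since length 5.
In: "beacon", since length 6.
Out: "hinge", since length 5.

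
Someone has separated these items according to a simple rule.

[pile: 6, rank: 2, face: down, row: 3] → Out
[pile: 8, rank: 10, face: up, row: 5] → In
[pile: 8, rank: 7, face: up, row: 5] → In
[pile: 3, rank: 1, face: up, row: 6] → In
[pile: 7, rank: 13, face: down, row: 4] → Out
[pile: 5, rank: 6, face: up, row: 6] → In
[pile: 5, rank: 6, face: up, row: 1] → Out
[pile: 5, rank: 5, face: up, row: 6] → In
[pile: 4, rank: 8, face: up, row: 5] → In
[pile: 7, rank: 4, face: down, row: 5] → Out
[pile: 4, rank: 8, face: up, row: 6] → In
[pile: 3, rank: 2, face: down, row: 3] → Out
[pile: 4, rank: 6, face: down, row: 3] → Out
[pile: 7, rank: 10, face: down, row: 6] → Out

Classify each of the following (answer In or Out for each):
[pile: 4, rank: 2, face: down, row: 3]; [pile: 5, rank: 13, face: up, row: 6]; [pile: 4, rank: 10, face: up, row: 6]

Out, In, In

All 'In' examples share one property — face is up AND row ≥ 3 — and every 'Out' example lacks it.
[pile: 4, rank: 2, face: down, row: 3]: Out (face is down, row = 3).
[pile: 5, rank: 13, face: up, row: 6]: In (face is up, row = 6).
[pile: 4, rank: 10, face: up, row: 6]: In (face is up, row = 6).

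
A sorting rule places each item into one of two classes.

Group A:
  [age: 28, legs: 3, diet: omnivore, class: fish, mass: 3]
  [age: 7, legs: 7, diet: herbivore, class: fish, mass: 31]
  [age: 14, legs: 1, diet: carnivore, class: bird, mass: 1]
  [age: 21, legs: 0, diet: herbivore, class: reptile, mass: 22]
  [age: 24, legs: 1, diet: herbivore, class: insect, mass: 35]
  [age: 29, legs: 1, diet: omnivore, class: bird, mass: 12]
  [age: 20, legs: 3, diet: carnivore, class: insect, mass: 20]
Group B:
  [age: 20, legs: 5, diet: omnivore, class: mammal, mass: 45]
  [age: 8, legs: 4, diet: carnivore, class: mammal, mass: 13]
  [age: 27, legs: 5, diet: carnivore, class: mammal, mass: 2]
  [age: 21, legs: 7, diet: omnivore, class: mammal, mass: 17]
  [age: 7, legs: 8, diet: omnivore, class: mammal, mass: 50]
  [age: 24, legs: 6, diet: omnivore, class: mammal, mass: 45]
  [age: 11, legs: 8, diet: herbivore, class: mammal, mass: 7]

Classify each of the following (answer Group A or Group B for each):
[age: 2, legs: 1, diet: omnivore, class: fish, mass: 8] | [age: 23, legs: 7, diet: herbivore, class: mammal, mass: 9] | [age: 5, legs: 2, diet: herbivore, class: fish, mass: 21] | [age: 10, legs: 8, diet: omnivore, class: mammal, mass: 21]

Group A, Group B, Group A, Group B

One predicate separates the groups cleanly: class is not mammal.
[age: 2, legs: 1, diet: omnivore, class: fish, mass: 8] — class is fish, hence Group A. [age: 23, legs: 7, diet: herbivore, class: mammal, mass: 9] — class is mammal, hence Group B. [age: 5, legs: 2, diet: herbivore, class: fish, mass: 21] — class is fish, hence Group A. [age: 10, legs: 8, diet: omnivore, class: mammal, mass: 21] — class is mammal, hence Group B.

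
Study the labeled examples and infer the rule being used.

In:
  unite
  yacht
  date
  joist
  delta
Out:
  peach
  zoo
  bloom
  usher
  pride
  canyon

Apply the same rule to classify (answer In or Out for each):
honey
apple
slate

Out, Out, In

The common property of the 'In' items is: contains 't'. No 'Out' item has it.
Out: honey, since no 't'. Out: apple, since no 't'. In: slate, since has 't'.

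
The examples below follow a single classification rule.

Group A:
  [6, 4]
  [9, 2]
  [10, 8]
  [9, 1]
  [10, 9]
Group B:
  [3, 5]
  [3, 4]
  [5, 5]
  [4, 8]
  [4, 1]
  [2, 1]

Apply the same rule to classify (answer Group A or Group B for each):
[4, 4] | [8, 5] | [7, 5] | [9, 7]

Group B, Group A, Group A, Group A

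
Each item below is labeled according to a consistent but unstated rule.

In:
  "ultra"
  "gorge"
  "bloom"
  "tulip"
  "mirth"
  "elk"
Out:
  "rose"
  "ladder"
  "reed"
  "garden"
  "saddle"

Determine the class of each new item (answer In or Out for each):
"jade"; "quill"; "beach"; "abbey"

Out, In, In, In

The pattern is that an item is 'In' exactly when: odd length.
"jade" → length 4 → Out.
"quill" → length 5 → In.
"beach" → length 5 → In.
"abbey" → length 5 → In.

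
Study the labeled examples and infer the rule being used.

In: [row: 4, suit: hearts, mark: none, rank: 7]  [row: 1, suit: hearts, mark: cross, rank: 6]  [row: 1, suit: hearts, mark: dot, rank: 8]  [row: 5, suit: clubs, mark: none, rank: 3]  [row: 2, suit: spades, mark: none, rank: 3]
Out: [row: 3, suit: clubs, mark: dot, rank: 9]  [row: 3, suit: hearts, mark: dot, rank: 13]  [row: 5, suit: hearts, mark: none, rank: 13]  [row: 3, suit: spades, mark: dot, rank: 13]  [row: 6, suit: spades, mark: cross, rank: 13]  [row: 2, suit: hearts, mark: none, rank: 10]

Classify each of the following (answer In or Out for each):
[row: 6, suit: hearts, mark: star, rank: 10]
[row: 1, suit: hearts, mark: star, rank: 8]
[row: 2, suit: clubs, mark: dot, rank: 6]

The classifier is using: rank ≤ 8.

Out, In, In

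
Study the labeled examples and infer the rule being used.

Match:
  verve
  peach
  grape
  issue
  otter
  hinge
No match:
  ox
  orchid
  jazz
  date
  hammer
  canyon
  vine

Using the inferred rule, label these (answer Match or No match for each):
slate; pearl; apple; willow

Match, Match, Match, No match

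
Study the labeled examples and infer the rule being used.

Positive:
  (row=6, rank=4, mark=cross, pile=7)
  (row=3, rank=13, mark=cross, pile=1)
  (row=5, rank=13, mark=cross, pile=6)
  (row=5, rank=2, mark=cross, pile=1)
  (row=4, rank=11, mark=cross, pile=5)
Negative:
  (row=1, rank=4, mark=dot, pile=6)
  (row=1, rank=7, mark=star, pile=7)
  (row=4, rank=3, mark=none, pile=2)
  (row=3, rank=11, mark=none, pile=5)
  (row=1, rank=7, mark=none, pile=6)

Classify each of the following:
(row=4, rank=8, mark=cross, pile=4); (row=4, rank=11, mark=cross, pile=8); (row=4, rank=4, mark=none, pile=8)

Positive, Positive, Negative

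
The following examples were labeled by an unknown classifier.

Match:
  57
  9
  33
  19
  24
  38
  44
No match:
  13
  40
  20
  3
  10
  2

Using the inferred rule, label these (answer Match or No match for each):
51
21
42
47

Match, No match, Match, Match

The classifier is using: digit sum ≥ 5.
51 → digit sum 5+1 = 6 → Match. 21 → digit sum 2+1 = 3 → No match. 42 → digit sum 4+2 = 6 → Match. 47 → digit sum 4+7 = 11 → Match.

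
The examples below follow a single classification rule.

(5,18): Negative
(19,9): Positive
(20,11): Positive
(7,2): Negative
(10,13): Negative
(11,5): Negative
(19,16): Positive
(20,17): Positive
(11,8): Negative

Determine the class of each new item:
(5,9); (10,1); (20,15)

Negative, Negative, Positive

One predicate separates the groups cleanly: sum ≥ 28.
Negative: (5,9), since 5+9 = 14. Negative: (10,1), since 10+1 = 11. Positive: (20,15), since 20+15 = 35.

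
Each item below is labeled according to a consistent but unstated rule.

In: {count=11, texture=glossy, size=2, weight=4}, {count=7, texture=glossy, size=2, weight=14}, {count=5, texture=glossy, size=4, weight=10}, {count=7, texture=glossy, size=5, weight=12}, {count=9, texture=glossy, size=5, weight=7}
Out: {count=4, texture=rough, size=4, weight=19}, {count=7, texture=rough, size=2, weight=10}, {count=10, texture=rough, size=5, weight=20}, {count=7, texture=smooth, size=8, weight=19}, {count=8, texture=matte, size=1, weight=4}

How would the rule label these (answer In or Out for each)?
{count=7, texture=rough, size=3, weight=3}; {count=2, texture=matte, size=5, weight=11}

Out, Out

A rule that fits every label: texture is glossy — true of each 'In' example, false of each 'Out' one.
{count=7, texture=rough, size=3, weight=3}: texture is rough, doesn't qualify → Out. {count=2, texture=matte, size=5, weight=11}: texture is matte, doesn't qualify → Out.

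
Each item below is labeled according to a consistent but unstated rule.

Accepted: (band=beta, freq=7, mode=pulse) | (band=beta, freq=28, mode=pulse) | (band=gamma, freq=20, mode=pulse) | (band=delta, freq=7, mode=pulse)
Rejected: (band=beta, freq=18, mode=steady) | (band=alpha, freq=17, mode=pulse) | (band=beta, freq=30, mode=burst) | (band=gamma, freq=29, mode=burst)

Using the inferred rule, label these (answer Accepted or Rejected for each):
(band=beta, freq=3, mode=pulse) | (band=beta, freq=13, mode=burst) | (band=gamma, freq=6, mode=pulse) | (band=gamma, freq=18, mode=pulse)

Rule: mode is pulse AND freq ≠ 17. This holds for each 'Accepted' example and fails for each 'Rejected' one.
(band=beta, freq=3, mode=pulse) — mode is pulse, freq = 3, hence Accepted. (band=beta, freq=13, mode=burst) — mode is burst, freq = 13, hence Rejected. (band=gamma, freq=6, mode=pulse) — mode is pulse, freq = 6, hence Accepted. (band=gamma, freq=18, mode=pulse) — mode is pulse, freq = 18, hence Accepted.

Accepted, Rejected, Accepted, Accepted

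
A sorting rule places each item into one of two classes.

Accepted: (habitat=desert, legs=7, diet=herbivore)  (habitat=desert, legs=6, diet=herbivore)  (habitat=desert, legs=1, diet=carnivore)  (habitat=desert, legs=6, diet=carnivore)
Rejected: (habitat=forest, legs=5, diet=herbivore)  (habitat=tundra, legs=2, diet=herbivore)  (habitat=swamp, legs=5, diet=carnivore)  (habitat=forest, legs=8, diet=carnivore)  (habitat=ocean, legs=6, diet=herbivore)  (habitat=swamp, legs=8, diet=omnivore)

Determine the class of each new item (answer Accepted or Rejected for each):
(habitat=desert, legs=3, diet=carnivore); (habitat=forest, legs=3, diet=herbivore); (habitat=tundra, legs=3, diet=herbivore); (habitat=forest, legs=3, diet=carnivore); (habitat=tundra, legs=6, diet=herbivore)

Accepted, Rejected, Rejected, Rejected, Rejected

All 'Accepted' examples share one property — habitat is desert — and every 'Rejected' example lacks it.
(habitat=desert, legs=3, diet=carnivore): Accepted (habitat is desert).
(habitat=forest, legs=3, diet=herbivore): Rejected (habitat is forest).
(habitat=tundra, legs=3, diet=herbivore): Rejected (habitat is tundra).
(habitat=forest, legs=3, diet=carnivore): Rejected (habitat is forest).
(habitat=tundra, legs=6, diet=herbivore): Rejected (habitat is tundra).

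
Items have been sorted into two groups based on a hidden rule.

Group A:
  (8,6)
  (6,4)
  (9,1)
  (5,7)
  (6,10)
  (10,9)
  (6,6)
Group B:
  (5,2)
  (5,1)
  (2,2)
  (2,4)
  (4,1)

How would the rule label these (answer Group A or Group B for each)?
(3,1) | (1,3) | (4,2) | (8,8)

The distinguishing property — sum ≥ 10 — holds for all the 'Group A' cases and none of the 'Group B' cases.

Group B, Group B, Group B, Group A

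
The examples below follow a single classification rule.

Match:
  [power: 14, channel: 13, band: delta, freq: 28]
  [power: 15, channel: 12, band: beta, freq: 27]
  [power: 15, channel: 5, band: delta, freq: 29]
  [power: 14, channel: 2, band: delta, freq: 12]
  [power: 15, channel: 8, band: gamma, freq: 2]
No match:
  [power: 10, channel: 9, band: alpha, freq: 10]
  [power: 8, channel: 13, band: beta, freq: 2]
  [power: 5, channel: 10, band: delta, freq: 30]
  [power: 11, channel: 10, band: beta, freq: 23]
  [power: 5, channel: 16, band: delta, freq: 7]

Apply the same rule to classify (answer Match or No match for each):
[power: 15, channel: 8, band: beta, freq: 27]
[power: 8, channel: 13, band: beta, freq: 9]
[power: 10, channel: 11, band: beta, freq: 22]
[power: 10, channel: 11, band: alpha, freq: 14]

One predicate separates the groups cleanly: power ≥ 14.
[power: 15, channel: 8, band: beta, freq: 27]: power = 15 — meets the rule, so Match.
[power: 8, channel: 13, band: beta, freq: 9]: power = 8 — doesn't qualify, so No match.
[power: 10, channel: 11, band: beta, freq: 22]: power = 10 — doesn't qualify, so No match.
[power: 10, channel: 11, band: alpha, freq: 14]: power = 10 — doesn't qualify, so No match.

Match, No match, No match, No match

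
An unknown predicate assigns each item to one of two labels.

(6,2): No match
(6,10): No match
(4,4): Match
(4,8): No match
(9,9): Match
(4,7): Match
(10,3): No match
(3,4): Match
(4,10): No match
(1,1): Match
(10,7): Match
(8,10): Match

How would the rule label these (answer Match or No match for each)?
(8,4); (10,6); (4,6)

'Match' ⟺ |first − second| ≤ 3.
(8,4): |8−4| = 4, lacks this property → No match.
(10,6): |10−6| = 4, lacks this property → No match.
(4,6): |4−6| = 2, passes → Match.

No match, No match, Match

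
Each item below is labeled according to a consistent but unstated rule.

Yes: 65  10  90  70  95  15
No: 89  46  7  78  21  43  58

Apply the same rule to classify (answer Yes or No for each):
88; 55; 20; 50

The common property of the 'Yes' items is: multiple of 5. No 'No' item has it.

No, Yes, Yes, Yes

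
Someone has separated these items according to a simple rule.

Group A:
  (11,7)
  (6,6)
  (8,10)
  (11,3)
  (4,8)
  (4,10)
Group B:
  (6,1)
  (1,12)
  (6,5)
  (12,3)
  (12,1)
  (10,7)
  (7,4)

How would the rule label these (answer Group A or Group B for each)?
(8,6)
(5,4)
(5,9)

The common property of the 'Group A' items is: sum is even. No 'Group B' item has it.

Group A, Group B, Group A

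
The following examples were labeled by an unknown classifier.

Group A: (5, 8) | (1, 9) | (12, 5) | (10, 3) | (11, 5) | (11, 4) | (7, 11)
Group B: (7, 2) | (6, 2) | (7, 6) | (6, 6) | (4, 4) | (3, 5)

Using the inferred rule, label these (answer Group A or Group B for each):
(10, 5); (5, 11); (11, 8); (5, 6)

Group A, Group A, Group A, Group B

The pattern is that an item is 'Group A' exactly when: max ≥ 8.
(10, 5): Group A (max 10). (5, 11): Group A (max 11). (11, 8): Group A (max 11). (5, 6): Group B (max 6).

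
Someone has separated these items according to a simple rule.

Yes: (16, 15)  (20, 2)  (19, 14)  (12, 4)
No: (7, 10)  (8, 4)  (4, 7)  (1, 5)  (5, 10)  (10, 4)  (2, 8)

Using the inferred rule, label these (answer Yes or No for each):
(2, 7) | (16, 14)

No, Yes

A rule that fits every label: first ≥ 12 — true of each 'Yes' example, false of each 'No' one.
(2, 7): first 2 — doesn't qualify, so No.
(16, 14): first 16 — qualifies, so Yes.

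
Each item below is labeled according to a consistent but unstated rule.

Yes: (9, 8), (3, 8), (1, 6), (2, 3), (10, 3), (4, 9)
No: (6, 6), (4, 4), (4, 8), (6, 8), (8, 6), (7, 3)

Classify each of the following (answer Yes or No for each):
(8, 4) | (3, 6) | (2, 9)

One predicate separates the groups cleanly: sum is odd.
(8, 4) → 8+4 = 12 → No.
(3, 6) → 3+6 = 9 → Yes.
(2, 9) → 2+9 = 11 → Yes.

No, Yes, Yes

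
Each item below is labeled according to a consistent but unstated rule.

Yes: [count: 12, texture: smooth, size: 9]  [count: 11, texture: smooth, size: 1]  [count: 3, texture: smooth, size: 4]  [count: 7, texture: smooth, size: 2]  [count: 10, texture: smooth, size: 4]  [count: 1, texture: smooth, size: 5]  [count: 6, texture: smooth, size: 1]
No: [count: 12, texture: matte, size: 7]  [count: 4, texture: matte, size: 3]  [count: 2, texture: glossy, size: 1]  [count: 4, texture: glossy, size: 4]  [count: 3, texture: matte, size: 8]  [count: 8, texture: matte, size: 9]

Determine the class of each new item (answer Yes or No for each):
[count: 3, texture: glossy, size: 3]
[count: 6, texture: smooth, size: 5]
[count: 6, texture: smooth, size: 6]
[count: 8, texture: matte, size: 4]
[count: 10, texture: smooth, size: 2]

No, Yes, Yes, No, Yes

One predicate separates the groups cleanly: texture is smooth.
[count: 3, texture: glossy, size: 3] — texture is glossy, hence No. [count: 6, texture: smooth, size: 5] — texture is smooth, hence Yes. [count: 6, texture: smooth, size: 6] — texture is smooth, hence Yes. [count: 8, texture: matte, size: 4] — texture is matte, hence No. [count: 10, texture: smooth, size: 2] — texture is smooth, hence Yes.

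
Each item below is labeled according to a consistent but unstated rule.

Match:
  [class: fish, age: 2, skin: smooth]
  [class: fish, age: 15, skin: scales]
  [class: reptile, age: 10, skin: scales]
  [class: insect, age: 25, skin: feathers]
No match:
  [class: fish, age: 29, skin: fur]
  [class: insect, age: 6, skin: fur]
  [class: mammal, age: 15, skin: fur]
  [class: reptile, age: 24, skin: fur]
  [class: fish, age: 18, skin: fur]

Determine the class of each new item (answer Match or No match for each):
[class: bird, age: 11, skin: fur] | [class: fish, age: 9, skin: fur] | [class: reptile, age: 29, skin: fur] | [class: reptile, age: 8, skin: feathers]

No match, No match, No match, Match

Every 'Match' example satisfies: skin is not fur. None of the 'No match' examples do.
[class: bird, age: 11, skin: fur] → skin is fur → No match.
[class: fish, age: 9, skin: fur] → skin is fur → No match.
[class: reptile, age: 29, skin: fur] → skin is fur → No match.
[class: reptile, age: 8, skin: feathers] → skin is feathers → Match.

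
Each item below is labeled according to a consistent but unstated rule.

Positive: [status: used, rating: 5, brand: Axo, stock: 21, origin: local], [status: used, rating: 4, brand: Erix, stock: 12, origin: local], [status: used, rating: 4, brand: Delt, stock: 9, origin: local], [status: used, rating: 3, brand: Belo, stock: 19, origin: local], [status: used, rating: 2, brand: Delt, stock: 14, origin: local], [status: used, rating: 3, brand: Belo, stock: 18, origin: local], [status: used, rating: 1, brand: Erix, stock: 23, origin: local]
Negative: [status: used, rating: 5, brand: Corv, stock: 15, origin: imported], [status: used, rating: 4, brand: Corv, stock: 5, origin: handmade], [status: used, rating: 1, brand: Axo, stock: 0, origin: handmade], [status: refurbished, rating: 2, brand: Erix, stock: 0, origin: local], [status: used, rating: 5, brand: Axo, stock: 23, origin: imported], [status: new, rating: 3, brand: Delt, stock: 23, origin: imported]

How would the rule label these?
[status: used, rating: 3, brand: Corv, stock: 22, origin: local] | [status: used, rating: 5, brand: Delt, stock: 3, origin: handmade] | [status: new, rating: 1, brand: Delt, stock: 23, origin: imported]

The common property of the 'Positive' items is: origin is local AND status is used. No 'Negative' item has it.
[status: used, rating: 3, brand: Corv, stock: 22, origin: local]: Positive (origin is local, status is used). [status: used, rating: 5, brand: Delt, stock: 3, origin: handmade]: Negative (origin is handmade, status is used). [status: new, rating: 1, brand: Delt, stock: 23, origin: imported]: Negative (origin is imported, status is new).

Positive, Negative, Negative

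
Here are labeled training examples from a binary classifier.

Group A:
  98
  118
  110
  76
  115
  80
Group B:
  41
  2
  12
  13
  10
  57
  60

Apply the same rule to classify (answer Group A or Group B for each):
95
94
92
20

Group A, Group A, Group A, Group B

The common property of the 'Group A' items is: at least 76. No 'Group B' item has it.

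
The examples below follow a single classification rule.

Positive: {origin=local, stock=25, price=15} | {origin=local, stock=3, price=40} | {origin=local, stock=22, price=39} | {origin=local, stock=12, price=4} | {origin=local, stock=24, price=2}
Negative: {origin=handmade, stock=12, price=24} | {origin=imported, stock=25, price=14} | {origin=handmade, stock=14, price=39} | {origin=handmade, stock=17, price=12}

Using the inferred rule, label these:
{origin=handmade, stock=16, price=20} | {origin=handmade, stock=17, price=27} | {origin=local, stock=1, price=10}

The distinguishing property — origin is local — holds for all the 'Positive' cases and none of the 'Negative' cases.
{origin=handmade, stock=16, price=20}: origin is handmade — fails this test, so Negative. {origin=handmade, stock=17, price=27}: origin is handmade — fails this test, so Negative. {origin=local, stock=1, price=10}: origin is local — fits, so Positive.

Negative, Negative, Positive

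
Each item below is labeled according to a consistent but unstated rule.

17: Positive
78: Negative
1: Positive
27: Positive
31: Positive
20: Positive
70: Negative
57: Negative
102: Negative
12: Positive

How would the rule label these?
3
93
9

Positive, Negative, Positive

Every 'Positive' example satisfies: at most 31. None of the 'Negative' examples do.
3: 3 ≤ 31, matches → Positive. 93: 93 > 31, does not satisfy this → Negative. 9: 9 ≤ 31, matches → Positive.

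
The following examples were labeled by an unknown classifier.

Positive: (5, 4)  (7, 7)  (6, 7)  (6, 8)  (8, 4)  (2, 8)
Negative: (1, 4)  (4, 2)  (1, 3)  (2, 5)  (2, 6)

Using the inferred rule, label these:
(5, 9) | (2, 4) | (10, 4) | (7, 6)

The common property of the 'Positive' items is: sum ≥ 9. No 'Negative' item has it.
(5, 9) — 5+9 = 14, hence Positive. (2, 4) — 2+4 = 6, hence Negative. (10, 4) — 10+4 = 14, hence Positive. (7, 6) — 7+6 = 13, hence Positive.

Positive, Negative, Positive, Positive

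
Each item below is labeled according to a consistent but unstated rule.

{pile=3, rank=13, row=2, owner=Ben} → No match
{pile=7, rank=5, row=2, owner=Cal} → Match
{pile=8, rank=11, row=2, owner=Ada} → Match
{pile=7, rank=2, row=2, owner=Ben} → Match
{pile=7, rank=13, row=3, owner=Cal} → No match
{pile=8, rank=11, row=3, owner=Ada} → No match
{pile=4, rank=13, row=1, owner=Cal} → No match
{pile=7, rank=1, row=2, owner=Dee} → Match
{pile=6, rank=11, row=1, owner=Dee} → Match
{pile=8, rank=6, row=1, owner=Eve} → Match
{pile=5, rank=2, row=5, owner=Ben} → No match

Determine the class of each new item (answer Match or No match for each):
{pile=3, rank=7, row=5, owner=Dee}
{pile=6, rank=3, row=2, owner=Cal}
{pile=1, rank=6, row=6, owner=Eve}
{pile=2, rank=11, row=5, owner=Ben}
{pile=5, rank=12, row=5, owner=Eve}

One predicate separates the groups cleanly: row ≤ 2 AND pile ≥ 5.
{pile=3, rank=7, row=5, owner=Dee}: row = 5, pile = 3 — fails the rule, so No match.
{pile=6, rank=3, row=2, owner=Cal}: row = 2, pile = 6 — meets the rule, so Match.
{pile=1, rank=6, row=6, owner=Eve}: row = 6, pile = 1 — fails the rule, so No match.
{pile=2, rank=11, row=5, owner=Ben}: row = 5, pile = 2 — fails the rule, so No match.
{pile=5, rank=12, row=5, owner=Eve}: row = 5, pile = 5 — fails the rule, so No match.

No match, Match, No match, No match, No match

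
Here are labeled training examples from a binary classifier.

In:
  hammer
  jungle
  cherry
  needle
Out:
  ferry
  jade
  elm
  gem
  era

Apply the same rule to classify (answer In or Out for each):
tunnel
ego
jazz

The simplest hypothesis consistent with all the labels is: length 6.
tunnel: length 6 — satisfies this, so In.
ego: length 3 — does not fit, so Out.
jazz: length 4 — does not fit, so Out.

In, Out, Out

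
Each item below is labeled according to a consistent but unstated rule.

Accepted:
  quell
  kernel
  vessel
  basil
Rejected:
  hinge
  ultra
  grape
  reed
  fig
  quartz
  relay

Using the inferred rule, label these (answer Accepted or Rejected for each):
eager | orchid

The pattern is that an item is 'Accepted' exactly when: ends with 'l'.
eager: ends with 'r' — doesn't match, so Rejected.
orchid: ends with 'd' — doesn't match, so Rejected.

Rejected, Rejected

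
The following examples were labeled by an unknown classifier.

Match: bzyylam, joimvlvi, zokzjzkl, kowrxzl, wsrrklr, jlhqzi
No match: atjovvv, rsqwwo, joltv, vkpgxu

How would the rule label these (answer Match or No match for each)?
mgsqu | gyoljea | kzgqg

Rule: length ≥ 6 AND contains 'l'. This holds for each 'Match' example and fails for each 'No match' one.
mgsqu — length 5, no 'l', hence No match. gyoljea — length 7, has 'l', hence Match. kzgqg — length 5, no 'l', hence No match.

No match, Match, No match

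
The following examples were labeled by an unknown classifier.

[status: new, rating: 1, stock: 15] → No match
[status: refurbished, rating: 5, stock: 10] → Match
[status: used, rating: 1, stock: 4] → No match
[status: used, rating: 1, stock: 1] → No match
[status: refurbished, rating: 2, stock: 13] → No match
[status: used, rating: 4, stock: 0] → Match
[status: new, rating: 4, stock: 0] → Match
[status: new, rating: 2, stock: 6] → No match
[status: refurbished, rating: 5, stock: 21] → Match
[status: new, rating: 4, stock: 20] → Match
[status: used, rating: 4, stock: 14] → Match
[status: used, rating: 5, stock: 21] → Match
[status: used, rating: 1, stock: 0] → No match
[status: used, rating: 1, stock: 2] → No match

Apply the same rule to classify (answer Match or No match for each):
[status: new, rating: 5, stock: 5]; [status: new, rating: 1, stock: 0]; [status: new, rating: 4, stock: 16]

Rule: rating ≥ 4. This holds for each 'Match' example and fails for each 'No match' one.

Match, No match, Match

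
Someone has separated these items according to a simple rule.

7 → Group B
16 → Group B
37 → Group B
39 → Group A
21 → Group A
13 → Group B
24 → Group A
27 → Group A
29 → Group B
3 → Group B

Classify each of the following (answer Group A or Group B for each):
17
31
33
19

Group B, Group B, Group A, Group B

The pattern is that an item is 'Group A' exactly when: multiple of 3 AND at least 7.
17 — 17 = 3·5 + 2, 17 ≥ 7, hence Group B.
31 — 31 = 3·10 + 1, 31 ≥ 7, hence Group B.
33 — 33 = 3·11, 33 ≥ 7, hence Group A.
19 — 19 = 3·6 + 1, 19 ≥ 7, hence Group B.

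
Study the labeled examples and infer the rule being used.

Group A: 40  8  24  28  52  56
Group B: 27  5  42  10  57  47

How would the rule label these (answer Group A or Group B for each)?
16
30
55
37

Group A, Group B, Group B, Group B

The rule appears to be: multiple of 4.
16 — 16 = 4·4, hence Group A. 30 — 30 = 4·7 + 2, hence Group B. 55 — 55 = 4·13 + 3, hence Group B. 37 — 37 = 4·9 + 1, hence Group B.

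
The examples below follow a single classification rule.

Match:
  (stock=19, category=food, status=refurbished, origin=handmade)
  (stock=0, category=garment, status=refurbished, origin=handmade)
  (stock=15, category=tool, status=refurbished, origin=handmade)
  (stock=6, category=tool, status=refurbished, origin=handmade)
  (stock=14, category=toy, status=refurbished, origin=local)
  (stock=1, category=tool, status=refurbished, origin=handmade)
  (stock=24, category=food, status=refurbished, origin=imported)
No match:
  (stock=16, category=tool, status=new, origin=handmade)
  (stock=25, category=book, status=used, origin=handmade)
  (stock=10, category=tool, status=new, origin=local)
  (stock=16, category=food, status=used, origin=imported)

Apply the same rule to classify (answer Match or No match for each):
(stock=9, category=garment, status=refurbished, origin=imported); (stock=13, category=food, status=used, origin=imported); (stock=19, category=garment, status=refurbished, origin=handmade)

Match, No match, Match

The rule appears to be: status is refurbished.
Match: (stock=9, category=garment, status=refurbished, origin=imported), since status is refurbished. No match: (stock=13, category=food, status=used, origin=imported), since status is used. Match: (stock=19, category=garment, status=refurbished, origin=handmade), since status is refurbished.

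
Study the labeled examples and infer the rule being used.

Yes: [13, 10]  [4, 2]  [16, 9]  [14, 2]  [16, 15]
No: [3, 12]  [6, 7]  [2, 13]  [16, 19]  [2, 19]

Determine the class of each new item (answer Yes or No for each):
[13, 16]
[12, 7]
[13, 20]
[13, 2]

All 'Yes' examples share one property — first > second — and every 'No' example lacks it.

No, Yes, No, Yes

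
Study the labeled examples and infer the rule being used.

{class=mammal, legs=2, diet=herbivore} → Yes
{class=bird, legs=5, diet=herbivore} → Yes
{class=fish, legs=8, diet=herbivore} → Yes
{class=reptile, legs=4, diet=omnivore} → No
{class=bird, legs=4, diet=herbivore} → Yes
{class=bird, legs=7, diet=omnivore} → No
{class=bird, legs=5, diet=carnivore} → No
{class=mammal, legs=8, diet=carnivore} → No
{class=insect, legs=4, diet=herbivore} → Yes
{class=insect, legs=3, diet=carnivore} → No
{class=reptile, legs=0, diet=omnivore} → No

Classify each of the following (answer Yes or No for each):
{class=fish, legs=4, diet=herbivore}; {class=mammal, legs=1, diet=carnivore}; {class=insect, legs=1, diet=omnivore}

Yes, No, No

'Yes' ⟺ diet is herbivore.
{class=fish, legs=4, diet=herbivore}: diet is herbivore, qualifies → Yes.
{class=mammal, legs=1, diet=carnivore}: diet is carnivore, fails the rule → No.
{class=insect, legs=1, diet=omnivore}: diet is omnivore, fails the rule → No.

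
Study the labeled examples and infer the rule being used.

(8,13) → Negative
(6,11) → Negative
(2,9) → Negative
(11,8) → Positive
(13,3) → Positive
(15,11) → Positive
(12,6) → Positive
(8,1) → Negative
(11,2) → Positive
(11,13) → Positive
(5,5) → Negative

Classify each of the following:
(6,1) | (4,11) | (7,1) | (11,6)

A rule that fits every label: first ≥ 9 — true of each 'Positive' example, false of each 'Negative' one.

Negative, Negative, Negative, Positive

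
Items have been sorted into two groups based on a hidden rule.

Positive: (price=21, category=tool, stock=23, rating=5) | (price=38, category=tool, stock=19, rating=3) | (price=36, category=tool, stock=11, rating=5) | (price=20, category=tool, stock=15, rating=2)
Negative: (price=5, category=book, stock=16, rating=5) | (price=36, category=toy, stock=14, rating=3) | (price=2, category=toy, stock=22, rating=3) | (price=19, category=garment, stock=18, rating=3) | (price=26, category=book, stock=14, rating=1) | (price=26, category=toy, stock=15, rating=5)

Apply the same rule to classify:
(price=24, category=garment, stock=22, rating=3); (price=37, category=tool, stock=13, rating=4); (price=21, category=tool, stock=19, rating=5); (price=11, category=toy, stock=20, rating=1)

The rule appears to be: category is tool.
(price=24, category=garment, stock=22, rating=3): Negative (category is garment). (price=37, category=tool, stock=13, rating=4): Positive (category is tool). (price=21, category=tool, stock=19, rating=5): Positive (category is tool). (price=11, category=toy, stock=20, rating=1): Negative (category is toy).

Negative, Positive, Positive, Negative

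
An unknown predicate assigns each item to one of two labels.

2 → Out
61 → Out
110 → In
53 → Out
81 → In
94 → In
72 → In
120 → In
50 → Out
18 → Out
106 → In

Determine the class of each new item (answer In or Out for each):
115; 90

In, In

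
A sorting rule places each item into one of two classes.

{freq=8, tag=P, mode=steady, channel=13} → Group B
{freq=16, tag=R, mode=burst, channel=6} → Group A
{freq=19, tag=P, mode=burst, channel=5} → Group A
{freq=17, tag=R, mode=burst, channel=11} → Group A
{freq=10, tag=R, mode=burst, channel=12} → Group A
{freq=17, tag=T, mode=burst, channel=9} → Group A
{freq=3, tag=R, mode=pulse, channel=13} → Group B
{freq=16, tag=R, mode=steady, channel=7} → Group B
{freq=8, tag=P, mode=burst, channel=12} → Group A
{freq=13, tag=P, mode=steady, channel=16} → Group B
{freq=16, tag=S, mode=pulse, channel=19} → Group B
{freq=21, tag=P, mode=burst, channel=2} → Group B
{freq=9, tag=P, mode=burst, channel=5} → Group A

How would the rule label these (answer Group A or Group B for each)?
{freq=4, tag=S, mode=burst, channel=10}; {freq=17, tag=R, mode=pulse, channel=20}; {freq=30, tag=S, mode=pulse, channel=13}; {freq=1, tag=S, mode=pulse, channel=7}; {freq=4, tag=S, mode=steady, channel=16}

Rule: mode is burst AND freq ≤ 19. This holds for each 'Group A' example and fails for each 'Group B' one.
{freq=4, tag=S, mode=burst, channel=10} — mode is burst, freq = 4, hence Group A. {freq=17, tag=R, mode=pulse, channel=20} — mode is pulse, freq = 17, hence Group B. {freq=30, tag=S, mode=pulse, channel=13} — mode is pulse, freq = 30, hence Group B. {freq=1, tag=S, mode=pulse, channel=7} — mode is pulse, freq = 1, hence Group B. {freq=4, tag=S, mode=steady, channel=16} — mode is steady, freq = 4, hence Group B.

Group A, Group B, Group B, Group B, Group B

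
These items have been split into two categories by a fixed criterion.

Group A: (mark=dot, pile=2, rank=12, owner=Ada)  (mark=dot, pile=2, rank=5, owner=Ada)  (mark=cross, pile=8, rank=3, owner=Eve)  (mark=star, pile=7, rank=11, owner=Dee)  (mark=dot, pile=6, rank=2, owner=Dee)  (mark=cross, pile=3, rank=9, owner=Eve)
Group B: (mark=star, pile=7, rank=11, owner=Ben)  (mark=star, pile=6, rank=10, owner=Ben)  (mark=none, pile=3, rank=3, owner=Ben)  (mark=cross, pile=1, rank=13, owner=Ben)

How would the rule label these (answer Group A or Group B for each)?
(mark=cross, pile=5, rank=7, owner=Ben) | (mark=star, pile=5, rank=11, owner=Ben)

One predicate separates the groups cleanly: owner is not Ben.
(mark=cross, pile=5, rank=7, owner=Ben): Group B (owner is Ben). (mark=star, pile=5, rank=11, owner=Ben): Group B (owner is Ben).

Group B, Group B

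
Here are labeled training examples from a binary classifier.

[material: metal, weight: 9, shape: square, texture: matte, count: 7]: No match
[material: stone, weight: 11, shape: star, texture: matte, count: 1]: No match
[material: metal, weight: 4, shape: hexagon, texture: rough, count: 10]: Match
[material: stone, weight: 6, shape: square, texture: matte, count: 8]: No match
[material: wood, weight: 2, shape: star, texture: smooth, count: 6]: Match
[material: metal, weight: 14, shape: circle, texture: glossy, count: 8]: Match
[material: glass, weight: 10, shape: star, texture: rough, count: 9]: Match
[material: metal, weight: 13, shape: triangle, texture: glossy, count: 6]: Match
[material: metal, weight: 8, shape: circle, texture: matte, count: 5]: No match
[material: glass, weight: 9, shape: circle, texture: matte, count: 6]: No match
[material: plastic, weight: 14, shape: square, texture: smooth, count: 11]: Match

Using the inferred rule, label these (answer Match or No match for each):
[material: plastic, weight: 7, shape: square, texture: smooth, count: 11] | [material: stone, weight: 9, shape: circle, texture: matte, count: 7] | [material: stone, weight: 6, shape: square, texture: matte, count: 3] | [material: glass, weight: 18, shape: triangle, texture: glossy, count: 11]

Match, No match, No match, Match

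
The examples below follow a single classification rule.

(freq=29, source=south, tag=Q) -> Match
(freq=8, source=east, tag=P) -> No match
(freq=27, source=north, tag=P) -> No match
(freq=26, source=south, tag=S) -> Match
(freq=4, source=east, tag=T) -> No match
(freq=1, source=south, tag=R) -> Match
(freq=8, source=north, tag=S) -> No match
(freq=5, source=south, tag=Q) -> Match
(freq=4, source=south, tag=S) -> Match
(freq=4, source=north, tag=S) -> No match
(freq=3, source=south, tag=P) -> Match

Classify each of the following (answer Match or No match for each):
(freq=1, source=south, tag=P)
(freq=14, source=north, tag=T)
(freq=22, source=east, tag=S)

One predicate separates the groups cleanly: source is south.
(freq=1, source=south, tag=P) → source is south → Match.
(freq=14, source=north, tag=T) → source is north → No match.
(freq=22, source=east, tag=S) → source is east → No match.

Match, No match, No match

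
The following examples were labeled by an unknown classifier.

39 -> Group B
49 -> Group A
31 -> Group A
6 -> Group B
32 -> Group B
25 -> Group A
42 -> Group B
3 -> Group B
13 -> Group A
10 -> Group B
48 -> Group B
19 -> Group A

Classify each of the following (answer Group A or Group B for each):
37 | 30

Rule: ≡ 1 (mod 6). This holds for each 'Group A' example and fails for each 'Group B' one.
37: 37 mod 6 = 1 — fits, so Group A. 30: 30 mod 6 = 0 — doesn't qualify, so Group B.

Group A, Group B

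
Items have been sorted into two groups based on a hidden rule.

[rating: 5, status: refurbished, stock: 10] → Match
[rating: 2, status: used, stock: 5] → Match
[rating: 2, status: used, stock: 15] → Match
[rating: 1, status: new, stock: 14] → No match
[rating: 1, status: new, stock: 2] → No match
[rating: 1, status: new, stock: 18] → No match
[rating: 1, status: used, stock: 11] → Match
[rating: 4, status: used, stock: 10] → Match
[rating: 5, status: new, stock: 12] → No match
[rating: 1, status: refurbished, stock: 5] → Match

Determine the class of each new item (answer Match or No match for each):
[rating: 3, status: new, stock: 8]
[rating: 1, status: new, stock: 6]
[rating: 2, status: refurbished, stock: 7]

No match, No match, Match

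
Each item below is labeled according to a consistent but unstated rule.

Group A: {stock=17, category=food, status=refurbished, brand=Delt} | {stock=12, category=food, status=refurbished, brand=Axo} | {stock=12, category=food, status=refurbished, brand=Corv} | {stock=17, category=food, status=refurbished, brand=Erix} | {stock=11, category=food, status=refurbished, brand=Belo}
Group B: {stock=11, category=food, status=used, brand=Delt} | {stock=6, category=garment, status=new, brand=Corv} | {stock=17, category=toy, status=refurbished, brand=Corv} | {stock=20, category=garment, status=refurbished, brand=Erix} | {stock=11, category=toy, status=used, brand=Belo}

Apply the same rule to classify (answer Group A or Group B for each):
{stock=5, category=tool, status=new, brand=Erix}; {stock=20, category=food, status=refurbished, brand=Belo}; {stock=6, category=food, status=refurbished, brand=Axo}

Every 'Group A' example satisfies: status is refurbished AND category is food. None of the 'Group B' examples do.
{stock=5, category=tool, status=new, brand=Erix} → status is new, category is tool → Group B. {stock=20, category=food, status=refurbished, brand=Belo} → status is refurbished, category is food → Group A. {stock=6, category=food, status=refurbished, brand=Axo} → status is refurbished, category is food → Group A.

Group B, Group A, Group A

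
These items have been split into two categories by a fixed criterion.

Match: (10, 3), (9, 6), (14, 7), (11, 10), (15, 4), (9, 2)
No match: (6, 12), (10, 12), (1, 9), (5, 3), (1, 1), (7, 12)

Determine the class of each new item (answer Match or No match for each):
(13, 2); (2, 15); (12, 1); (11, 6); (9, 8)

Match, No match, Match, Match, Match

The common property of the 'Match' items is: first > second AND sum is odd. No 'No match' item has it.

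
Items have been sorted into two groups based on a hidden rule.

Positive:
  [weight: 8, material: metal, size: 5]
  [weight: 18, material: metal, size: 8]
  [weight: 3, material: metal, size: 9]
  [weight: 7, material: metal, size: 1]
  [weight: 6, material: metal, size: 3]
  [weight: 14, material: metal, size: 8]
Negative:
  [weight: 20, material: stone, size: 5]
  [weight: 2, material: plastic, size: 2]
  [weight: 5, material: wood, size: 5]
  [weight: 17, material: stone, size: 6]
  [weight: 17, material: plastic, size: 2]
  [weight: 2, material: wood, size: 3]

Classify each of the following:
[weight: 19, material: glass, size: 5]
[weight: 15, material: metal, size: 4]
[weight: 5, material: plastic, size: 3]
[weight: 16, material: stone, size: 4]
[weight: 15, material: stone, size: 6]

Negative, Positive, Negative, Negative, Negative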